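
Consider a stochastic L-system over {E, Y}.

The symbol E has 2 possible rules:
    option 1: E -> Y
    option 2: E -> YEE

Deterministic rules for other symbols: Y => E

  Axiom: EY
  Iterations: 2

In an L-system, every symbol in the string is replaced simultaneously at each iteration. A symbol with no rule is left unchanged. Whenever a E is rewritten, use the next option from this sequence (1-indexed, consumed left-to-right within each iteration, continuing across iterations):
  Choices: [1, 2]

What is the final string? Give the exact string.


Step 0: EY
Step 1: YE  (used choices [1])
Step 2: EYEE  (used choices [2])

Answer: EYEE


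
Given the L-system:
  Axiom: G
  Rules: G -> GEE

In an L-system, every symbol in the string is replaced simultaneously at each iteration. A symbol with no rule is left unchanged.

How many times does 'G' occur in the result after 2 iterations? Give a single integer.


Step 0: G  (1 'G')
Step 1: GEE  (1 'G')
Step 2: GEEEE  (1 'G')

Answer: 1


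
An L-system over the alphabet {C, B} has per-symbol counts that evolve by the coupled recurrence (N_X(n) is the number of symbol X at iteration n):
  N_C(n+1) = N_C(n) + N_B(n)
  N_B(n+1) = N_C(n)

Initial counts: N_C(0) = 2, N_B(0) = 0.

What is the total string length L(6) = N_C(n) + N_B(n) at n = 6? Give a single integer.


Answer: 42

Derivation:
Step 0: N_C=2, N_B=0, L=2
Step 1: N_C=2, N_B=2, L=4
Step 2: N_C=4, N_B=2, L=6
Step 3: N_C=6, N_B=4, L=10
Step 4: N_C=10, N_B=6, L=16
Step 5: N_C=16, N_B=10, L=26
Step 6: N_C=26, N_B=16, L=42


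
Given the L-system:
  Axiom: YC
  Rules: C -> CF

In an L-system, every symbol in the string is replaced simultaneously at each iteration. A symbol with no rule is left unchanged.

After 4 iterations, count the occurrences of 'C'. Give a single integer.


Step 0: YC  (1 'C')
Step 1: YCF  (1 'C')
Step 2: YCFF  (1 'C')
Step 3: YCFFF  (1 'C')
Step 4: YCFFFF  (1 'C')

Answer: 1


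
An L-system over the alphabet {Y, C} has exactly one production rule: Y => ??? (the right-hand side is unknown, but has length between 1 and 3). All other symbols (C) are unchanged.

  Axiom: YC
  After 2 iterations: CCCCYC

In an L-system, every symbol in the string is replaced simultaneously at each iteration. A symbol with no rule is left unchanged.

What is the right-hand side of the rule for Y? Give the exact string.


Answer: CCY

Derivation:
Trying Y => CCY:
  Step 0: YC
  Step 1: CCYC
  Step 2: CCCCYC
Matches the given result.


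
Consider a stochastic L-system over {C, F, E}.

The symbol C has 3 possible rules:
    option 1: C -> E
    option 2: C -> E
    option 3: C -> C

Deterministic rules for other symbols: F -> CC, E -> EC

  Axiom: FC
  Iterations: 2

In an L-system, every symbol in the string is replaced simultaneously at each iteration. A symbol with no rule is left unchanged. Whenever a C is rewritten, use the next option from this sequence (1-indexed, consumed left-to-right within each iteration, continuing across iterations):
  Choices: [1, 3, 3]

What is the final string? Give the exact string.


Answer: CCEC

Derivation:
Step 0: FC
Step 1: CCE  (used choices [1])
Step 2: CCEC  (used choices [3, 3])


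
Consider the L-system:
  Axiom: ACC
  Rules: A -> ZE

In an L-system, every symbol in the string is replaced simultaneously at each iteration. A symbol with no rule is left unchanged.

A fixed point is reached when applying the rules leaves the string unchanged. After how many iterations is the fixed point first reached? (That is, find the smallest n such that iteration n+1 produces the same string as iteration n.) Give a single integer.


Answer: 1

Derivation:
Step 0: ACC
Step 1: ZECC
Step 2: ZECC  (unchanged — fixed point at step 1)


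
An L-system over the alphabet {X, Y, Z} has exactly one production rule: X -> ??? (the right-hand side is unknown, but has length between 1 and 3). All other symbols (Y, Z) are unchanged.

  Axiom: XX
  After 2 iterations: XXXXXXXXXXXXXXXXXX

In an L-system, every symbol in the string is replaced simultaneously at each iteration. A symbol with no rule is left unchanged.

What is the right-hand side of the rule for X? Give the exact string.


Answer: XXX

Derivation:
Trying X -> XXX:
  Step 0: XX
  Step 1: XXXXXX
  Step 2: XXXXXXXXXXXXXXXXXX
Matches the given result.


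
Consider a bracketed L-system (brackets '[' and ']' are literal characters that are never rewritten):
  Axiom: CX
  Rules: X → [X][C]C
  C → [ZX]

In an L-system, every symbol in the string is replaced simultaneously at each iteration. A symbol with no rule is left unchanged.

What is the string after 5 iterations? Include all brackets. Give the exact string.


Answer: [Z[[[[X][C]C][[ZX]][ZX]][[Z[X][C]C]][Z[X][C]C]][[Z[[X][C]C][[ZX]][ZX]]][Z[[X][C]C][[ZX]][ZX]]][[[[[X][C]C][[ZX]][ZX]][[Z[X][C]C]][Z[X][C]C]][[Z[[X][C]C][[ZX]][ZX]]][Z[[X][C]C][[ZX]][ZX]]][[Z[[[X][C]C][[ZX]][ZX]][[Z[X][C]C]][Z[X][C]C]]][Z[[[X][C]C][[ZX]][ZX]][[Z[X][C]C]][Z[X][C]C]]

Derivation:
Step 0: CX
Step 1: [ZX][X][C]C
Step 2: [Z[X][C]C][[X][C]C][[ZX]][ZX]
Step 3: [Z[[X][C]C][[ZX]][ZX]][[[X][C]C][[ZX]][ZX]][[Z[X][C]C]][Z[X][C]C]
Step 4: [Z[[[X][C]C][[ZX]][ZX]][[Z[X][C]C]][Z[X][C]C]][[[[X][C]C][[ZX]][ZX]][[Z[X][C]C]][Z[X][C]C]][[Z[[X][C]C][[ZX]][ZX]]][Z[[X][C]C][[ZX]][ZX]]
Step 5: [Z[[[[X][C]C][[ZX]][ZX]][[Z[X][C]C]][Z[X][C]C]][[Z[[X][C]C][[ZX]][ZX]]][Z[[X][C]C][[ZX]][ZX]]][[[[[X][C]C][[ZX]][ZX]][[Z[X][C]C]][Z[X][C]C]][[Z[[X][C]C][[ZX]][ZX]]][Z[[X][C]C][[ZX]][ZX]]][[Z[[[X][C]C][[ZX]][ZX]][[Z[X][C]C]][Z[X][C]C]]][Z[[[X][C]C][[ZX]][ZX]][[Z[X][C]C]][Z[X][C]C]]


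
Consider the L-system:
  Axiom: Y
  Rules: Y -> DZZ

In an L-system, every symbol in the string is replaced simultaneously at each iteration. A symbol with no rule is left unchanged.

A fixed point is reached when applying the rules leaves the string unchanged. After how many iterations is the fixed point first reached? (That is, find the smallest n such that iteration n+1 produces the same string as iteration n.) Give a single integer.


Step 0: Y
Step 1: DZZ
Step 2: DZZ  (unchanged — fixed point at step 1)

Answer: 1


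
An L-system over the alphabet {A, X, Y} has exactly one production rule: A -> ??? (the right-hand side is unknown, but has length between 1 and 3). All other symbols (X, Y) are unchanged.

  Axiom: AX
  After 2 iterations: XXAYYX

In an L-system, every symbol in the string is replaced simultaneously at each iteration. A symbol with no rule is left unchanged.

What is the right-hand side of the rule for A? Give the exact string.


Trying A -> XAY:
  Step 0: AX
  Step 1: XAYX
  Step 2: XXAYYX
Matches the given result.

Answer: XAY


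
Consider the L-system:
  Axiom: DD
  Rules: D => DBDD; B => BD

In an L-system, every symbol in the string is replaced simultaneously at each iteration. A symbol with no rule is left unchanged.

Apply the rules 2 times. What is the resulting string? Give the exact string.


Answer: DBDDBDDBDDDBDDDBDDBDDBDDDBDD

Derivation:
Step 0: DD
Step 1: DBDDDBDD
Step 2: DBDDBDDBDDDBDDDBDDBDDBDDDBDD


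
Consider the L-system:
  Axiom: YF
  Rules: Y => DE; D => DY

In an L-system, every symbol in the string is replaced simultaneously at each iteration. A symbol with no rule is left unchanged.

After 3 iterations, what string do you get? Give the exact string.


Answer: DYDEEF

Derivation:
Step 0: YF
Step 1: DEF
Step 2: DYEF
Step 3: DYDEEF


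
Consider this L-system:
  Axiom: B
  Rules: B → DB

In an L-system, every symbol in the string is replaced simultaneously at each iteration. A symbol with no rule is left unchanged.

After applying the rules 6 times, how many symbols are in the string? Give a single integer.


Step 0: length = 1
Step 1: length = 2
Step 2: length = 3
Step 3: length = 4
Step 4: length = 5
Step 5: length = 6
Step 6: length = 7

Answer: 7


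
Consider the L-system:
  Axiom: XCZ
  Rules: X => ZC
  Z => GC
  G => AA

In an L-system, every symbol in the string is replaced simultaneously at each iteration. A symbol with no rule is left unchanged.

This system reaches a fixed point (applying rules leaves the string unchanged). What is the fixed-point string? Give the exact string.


Step 0: XCZ
Step 1: ZCCGC
Step 2: GCCCAAC
Step 3: AACCCAAC
Step 4: AACCCAAC  (unchanged — fixed point at step 3)

Answer: AACCCAAC


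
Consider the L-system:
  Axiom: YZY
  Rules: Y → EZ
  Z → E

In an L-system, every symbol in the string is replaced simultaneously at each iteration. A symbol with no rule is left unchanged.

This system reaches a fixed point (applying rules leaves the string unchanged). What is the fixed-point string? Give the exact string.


Answer: EEEEE

Derivation:
Step 0: YZY
Step 1: EZEEZ
Step 2: EEEEE
Step 3: EEEEE  (unchanged — fixed point at step 2)


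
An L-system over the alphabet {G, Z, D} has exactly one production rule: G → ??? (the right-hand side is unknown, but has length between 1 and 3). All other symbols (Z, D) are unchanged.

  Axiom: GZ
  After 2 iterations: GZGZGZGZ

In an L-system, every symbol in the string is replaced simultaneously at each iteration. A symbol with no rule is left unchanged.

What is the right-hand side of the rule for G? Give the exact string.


Trying G → GZG:
  Step 0: GZ
  Step 1: GZGZ
  Step 2: GZGZGZGZ
Matches the given result.

Answer: GZG


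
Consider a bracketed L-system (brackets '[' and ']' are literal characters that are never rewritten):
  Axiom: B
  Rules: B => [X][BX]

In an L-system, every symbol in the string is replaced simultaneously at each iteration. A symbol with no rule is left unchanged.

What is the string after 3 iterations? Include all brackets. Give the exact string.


Answer: [X][[X][[X][BX]X]X]

Derivation:
Step 0: B
Step 1: [X][BX]
Step 2: [X][[X][BX]X]
Step 3: [X][[X][[X][BX]X]X]


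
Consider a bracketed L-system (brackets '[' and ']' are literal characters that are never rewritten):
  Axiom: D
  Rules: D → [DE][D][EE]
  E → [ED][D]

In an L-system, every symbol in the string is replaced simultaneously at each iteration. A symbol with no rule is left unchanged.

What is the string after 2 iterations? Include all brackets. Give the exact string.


Answer: [[DE][D][EE][ED][D]][[DE][D][EE]][[ED][D][ED][D]]

Derivation:
Step 0: D
Step 1: [DE][D][EE]
Step 2: [[DE][D][EE][ED][D]][[DE][D][EE]][[ED][D][ED][D]]


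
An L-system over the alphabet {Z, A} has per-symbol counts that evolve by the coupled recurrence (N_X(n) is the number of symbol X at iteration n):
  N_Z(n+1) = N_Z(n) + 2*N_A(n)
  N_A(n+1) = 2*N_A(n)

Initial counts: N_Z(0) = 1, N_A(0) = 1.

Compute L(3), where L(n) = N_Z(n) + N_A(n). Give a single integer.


Answer: 23

Derivation:
Step 0: N_Z=1, N_A=1, L=2
Step 1: N_Z=3, N_A=2, L=5
Step 2: N_Z=7, N_A=4, L=11
Step 3: N_Z=15, N_A=8, L=23


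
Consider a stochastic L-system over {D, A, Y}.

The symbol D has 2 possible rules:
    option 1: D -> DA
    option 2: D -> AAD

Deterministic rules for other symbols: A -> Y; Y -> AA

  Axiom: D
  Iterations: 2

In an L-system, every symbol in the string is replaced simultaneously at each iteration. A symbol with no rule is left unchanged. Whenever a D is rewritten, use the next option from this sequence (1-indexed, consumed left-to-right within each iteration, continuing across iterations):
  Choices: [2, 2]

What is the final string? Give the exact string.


Answer: YYAAD

Derivation:
Step 0: D
Step 1: AAD  (used choices [2])
Step 2: YYAAD  (used choices [2])


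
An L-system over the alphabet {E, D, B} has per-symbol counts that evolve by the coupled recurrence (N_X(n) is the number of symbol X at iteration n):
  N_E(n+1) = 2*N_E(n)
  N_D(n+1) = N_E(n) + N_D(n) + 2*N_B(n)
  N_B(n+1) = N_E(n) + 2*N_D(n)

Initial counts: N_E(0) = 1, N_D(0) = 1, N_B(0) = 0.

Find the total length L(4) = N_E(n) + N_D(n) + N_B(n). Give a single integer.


Answer: 158

Derivation:
Step 0: N_E=1, N_D=1, N_B=0, L=2
Step 1: N_E=2, N_D=2, N_B=3, L=7
Step 2: N_E=4, N_D=10, N_B=6, L=20
Step 3: N_E=8, N_D=26, N_B=24, L=58
Step 4: N_E=16, N_D=82, N_B=60, L=158


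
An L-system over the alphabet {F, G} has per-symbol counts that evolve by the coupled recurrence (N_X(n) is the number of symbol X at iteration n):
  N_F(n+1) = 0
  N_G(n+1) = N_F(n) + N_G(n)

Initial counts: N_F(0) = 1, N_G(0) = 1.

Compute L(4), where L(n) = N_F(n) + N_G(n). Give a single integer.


Step 0: N_F=1, N_G=1, L=2
Step 1: N_F=0, N_G=2, L=2
Step 2: N_F=0, N_G=2, L=2
Step 3: N_F=0, N_G=2, L=2
Step 4: N_F=0, N_G=2, L=2

Answer: 2


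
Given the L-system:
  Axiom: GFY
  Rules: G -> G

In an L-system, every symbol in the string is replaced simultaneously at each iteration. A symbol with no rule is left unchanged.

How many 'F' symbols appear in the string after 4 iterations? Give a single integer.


Answer: 1

Derivation:
Step 0: GFY  (1 'F')
Step 1: GFY  (1 'F')
Step 2: GFY  (1 'F')
Step 3: GFY  (1 'F')
Step 4: GFY  (1 'F')


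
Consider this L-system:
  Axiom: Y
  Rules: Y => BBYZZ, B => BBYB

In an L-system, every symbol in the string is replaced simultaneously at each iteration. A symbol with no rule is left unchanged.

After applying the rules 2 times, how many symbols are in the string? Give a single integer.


Step 0: length = 1
Step 1: length = 5
Step 2: length = 15

Answer: 15


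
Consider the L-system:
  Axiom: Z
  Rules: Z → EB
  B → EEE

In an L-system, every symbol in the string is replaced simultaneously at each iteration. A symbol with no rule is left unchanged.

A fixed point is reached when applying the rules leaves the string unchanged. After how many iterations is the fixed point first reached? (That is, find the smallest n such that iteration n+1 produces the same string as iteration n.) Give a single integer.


Answer: 2

Derivation:
Step 0: Z
Step 1: EB
Step 2: EEEE
Step 3: EEEE  (unchanged — fixed point at step 2)


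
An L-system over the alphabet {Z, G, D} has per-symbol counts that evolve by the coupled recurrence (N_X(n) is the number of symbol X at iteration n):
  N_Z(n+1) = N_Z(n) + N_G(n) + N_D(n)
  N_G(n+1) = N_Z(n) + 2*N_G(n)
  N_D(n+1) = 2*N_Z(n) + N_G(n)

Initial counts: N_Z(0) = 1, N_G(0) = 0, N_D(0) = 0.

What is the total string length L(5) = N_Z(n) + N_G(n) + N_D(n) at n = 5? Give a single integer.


Step 0: N_Z=1, N_G=0, N_D=0, L=1
Step 1: N_Z=1, N_G=1, N_D=2, L=4
Step 2: N_Z=4, N_G=3, N_D=3, L=10
Step 3: N_Z=10, N_G=10, N_D=11, L=31
Step 4: N_Z=31, N_G=30, N_D=30, L=91
Step 5: N_Z=91, N_G=91, N_D=92, L=274

Answer: 274


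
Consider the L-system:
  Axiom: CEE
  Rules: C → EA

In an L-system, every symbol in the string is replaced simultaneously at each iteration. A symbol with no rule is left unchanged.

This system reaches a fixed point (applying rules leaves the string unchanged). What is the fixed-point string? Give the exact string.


Answer: EAEE

Derivation:
Step 0: CEE
Step 1: EAEE
Step 2: EAEE  (unchanged — fixed point at step 1)


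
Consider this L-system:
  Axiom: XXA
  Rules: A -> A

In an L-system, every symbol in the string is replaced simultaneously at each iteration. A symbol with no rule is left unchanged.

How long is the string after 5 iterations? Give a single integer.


Step 0: length = 3
Step 1: length = 3
Step 2: length = 3
Step 3: length = 3
Step 4: length = 3
Step 5: length = 3

Answer: 3


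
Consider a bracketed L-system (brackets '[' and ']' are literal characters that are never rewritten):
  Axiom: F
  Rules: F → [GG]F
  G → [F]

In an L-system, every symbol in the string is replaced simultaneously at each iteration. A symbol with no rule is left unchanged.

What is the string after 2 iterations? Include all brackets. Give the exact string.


Step 0: F
Step 1: [GG]F
Step 2: [[F][F]][GG]F

Answer: [[F][F]][GG]F


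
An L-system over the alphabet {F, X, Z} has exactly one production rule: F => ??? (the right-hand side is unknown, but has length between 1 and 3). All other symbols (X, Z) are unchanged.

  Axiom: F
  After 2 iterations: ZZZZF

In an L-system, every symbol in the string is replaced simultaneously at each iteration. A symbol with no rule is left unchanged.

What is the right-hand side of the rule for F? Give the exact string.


Answer: ZZF

Derivation:
Trying F => ZZF:
  Step 0: F
  Step 1: ZZF
  Step 2: ZZZZF
Matches the given result.


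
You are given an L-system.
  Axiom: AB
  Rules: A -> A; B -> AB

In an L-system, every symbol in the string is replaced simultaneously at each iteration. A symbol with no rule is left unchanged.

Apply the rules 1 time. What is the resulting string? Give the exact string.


Answer: AAB

Derivation:
Step 0: AB
Step 1: AAB


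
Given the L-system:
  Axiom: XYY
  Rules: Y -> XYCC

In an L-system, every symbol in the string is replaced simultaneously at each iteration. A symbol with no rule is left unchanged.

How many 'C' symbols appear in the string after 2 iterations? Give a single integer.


Answer: 8

Derivation:
Step 0: XYY  (0 'C')
Step 1: XXYCCXYCC  (4 'C')
Step 2: XXXYCCCCXXYCCCC  (8 'C')


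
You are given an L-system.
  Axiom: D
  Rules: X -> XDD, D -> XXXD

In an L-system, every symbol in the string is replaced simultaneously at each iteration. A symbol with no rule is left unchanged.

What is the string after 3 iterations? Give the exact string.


Answer: XDDXXXDXXXDXDDXXXDXXXDXDDXXXDXXXDXDDXDDXDDXXXD

Derivation:
Step 0: D
Step 1: XXXD
Step 2: XDDXDDXDDXXXD
Step 3: XDDXXXDXXXDXDDXXXDXXXDXDDXXXDXXXDXDDXDDXDDXXXD


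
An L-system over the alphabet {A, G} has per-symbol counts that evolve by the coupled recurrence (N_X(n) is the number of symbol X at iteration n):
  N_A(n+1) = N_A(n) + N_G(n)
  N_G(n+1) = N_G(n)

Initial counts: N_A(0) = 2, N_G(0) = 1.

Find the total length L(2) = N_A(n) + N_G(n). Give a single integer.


Step 0: N_A=2, N_G=1, L=3
Step 1: N_A=3, N_G=1, L=4
Step 2: N_A=4, N_G=1, L=5

Answer: 5


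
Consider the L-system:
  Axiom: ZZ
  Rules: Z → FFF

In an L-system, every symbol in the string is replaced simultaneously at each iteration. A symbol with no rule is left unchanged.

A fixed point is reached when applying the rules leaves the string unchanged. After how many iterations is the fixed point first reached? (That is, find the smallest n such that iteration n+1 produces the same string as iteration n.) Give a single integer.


Step 0: ZZ
Step 1: FFFFFF
Step 2: FFFFFF  (unchanged — fixed point at step 1)

Answer: 1


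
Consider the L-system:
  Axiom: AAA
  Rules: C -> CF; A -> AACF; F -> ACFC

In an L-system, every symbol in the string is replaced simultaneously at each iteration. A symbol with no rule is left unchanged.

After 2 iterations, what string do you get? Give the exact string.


Step 0: AAA
Step 1: AACFAACFAACF
Step 2: AACFAACFCFACFCAACFAACFCFACFCAACFAACFCFACFC

Answer: AACFAACFCFACFCAACFAACFCFACFCAACFAACFCFACFC


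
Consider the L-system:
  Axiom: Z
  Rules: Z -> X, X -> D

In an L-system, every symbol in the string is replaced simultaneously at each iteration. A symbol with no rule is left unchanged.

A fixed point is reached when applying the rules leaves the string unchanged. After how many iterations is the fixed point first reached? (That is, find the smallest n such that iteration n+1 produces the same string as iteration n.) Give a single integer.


Step 0: Z
Step 1: X
Step 2: D
Step 3: D  (unchanged — fixed point at step 2)

Answer: 2


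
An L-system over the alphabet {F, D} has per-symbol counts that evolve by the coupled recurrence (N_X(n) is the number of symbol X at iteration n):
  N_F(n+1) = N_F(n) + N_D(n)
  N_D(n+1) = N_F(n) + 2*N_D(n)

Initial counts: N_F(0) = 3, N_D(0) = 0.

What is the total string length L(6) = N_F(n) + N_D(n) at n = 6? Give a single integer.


Answer: 699

Derivation:
Step 0: N_F=3, N_D=0, L=3
Step 1: N_F=3, N_D=3, L=6
Step 2: N_F=6, N_D=9, L=15
Step 3: N_F=15, N_D=24, L=39
Step 4: N_F=39, N_D=63, L=102
Step 5: N_F=102, N_D=165, L=267
Step 6: N_F=267, N_D=432, L=699


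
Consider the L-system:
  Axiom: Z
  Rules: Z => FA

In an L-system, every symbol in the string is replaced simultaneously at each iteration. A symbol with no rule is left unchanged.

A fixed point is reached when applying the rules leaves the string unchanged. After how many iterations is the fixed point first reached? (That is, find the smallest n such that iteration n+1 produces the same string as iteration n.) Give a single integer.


Answer: 1

Derivation:
Step 0: Z
Step 1: FA
Step 2: FA  (unchanged — fixed point at step 1)


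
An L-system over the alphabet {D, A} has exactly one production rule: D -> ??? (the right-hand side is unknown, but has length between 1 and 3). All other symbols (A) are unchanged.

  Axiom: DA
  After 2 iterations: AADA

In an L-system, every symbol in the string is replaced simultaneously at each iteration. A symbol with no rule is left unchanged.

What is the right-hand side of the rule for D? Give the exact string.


Answer: AD

Derivation:
Trying D -> AD:
  Step 0: DA
  Step 1: ADA
  Step 2: AADA
Matches the given result.


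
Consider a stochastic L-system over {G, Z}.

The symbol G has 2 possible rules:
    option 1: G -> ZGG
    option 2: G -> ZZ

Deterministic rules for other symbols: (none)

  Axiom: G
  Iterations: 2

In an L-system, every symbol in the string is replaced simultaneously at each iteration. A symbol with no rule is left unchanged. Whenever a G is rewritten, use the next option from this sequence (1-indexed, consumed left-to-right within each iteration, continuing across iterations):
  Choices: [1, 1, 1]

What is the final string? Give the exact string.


Step 0: G
Step 1: ZGG  (used choices [1])
Step 2: ZZGGZGG  (used choices [1, 1])

Answer: ZZGGZGG


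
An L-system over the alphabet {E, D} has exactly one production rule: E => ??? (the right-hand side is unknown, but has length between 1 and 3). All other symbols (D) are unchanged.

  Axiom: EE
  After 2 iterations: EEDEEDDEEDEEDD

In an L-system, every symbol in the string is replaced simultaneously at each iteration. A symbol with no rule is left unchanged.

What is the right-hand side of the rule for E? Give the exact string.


Answer: EED

Derivation:
Trying E => EED:
  Step 0: EE
  Step 1: EEDEED
  Step 2: EEDEEDDEEDEEDD
Matches the given result.


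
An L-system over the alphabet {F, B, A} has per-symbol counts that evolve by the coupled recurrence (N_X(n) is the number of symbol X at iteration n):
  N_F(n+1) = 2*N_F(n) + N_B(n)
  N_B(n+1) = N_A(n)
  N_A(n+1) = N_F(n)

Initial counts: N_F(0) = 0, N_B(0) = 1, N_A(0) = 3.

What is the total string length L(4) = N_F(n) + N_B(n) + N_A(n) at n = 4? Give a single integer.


Answer: 36

Derivation:
Step 0: N_F=0, N_B=1, N_A=3, L=4
Step 1: N_F=1, N_B=3, N_A=0, L=4
Step 2: N_F=5, N_B=0, N_A=1, L=6
Step 3: N_F=10, N_B=1, N_A=5, L=16
Step 4: N_F=21, N_B=5, N_A=10, L=36


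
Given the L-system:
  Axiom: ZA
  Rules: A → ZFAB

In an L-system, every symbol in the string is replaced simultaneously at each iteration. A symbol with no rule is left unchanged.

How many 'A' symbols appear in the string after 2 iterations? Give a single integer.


Answer: 1

Derivation:
Step 0: ZA  (1 'A')
Step 1: ZZFAB  (1 'A')
Step 2: ZZFZFABB  (1 'A')


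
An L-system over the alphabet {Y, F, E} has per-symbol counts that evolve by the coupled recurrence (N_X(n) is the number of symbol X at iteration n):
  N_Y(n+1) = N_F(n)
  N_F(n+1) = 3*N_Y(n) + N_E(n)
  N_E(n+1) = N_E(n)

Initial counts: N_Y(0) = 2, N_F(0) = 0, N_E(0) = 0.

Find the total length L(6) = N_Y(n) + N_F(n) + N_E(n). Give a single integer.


Answer: 54

Derivation:
Step 0: N_Y=2, N_F=0, N_E=0, L=2
Step 1: N_Y=0, N_F=6, N_E=0, L=6
Step 2: N_Y=6, N_F=0, N_E=0, L=6
Step 3: N_Y=0, N_F=18, N_E=0, L=18
Step 4: N_Y=18, N_F=0, N_E=0, L=18
Step 5: N_Y=0, N_F=54, N_E=0, L=54
Step 6: N_Y=54, N_F=0, N_E=0, L=54


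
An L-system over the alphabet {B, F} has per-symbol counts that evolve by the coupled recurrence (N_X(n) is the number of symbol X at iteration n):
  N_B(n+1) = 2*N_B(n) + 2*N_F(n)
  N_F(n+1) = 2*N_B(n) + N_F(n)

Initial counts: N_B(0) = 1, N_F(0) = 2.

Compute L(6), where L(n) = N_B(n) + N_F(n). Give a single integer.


Answer: 5784

Derivation:
Step 0: N_B=1, N_F=2, L=3
Step 1: N_B=6, N_F=4, L=10
Step 2: N_B=20, N_F=16, L=36
Step 3: N_B=72, N_F=56, L=128
Step 4: N_B=256, N_F=200, L=456
Step 5: N_B=912, N_F=712, L=1624
Step 6: N_B=3248, N_F=2536, L=5784


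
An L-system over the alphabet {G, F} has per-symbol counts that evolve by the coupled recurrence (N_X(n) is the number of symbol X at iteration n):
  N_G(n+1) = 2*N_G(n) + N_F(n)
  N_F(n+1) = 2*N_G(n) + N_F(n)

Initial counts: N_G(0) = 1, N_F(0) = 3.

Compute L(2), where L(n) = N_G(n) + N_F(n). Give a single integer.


Step 0: N_G=1, N_F=3, L=4
Step 1: N_G=5, N_F=5, L=10
Step 2: N_G=15, N_F=15, L=30

Answer: 30


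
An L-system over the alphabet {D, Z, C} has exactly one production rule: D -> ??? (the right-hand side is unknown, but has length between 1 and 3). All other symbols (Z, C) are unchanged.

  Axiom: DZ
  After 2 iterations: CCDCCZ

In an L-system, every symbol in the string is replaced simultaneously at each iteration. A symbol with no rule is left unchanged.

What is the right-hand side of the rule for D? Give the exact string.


Trying D -> CDC:
  Step 0: DZ
  Step 1: CDCZ
  Step 2: CCDCCZ
Matches the given result.

Answer: CDC


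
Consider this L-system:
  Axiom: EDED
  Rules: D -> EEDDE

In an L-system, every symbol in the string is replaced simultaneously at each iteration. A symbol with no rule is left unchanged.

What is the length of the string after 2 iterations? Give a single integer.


Answer: 28

Derivation:
Step 0: length = 4
Step 1: length = 12
Step 2: length = 28


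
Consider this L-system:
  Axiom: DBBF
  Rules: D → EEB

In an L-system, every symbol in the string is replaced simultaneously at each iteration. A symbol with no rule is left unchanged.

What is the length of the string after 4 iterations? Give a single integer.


Answer: 6

Derivation:
Step 0: length = 4
Step 1: length = 6
Step 2: length = 6
Step 3: length = 6
Step 4: length = 6


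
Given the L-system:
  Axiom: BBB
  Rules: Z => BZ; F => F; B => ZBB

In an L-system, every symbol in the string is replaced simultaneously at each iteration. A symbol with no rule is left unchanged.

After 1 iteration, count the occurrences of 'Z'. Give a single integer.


Answer: 3

Derivation:
Step 0: BBB  (0 'Z')
Step 1: ZBBZBBZBB  (3 'Z')


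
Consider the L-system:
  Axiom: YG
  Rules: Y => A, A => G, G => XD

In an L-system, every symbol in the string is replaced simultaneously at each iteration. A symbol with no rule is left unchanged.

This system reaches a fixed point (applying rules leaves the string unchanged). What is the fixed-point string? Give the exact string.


Answer: XDXD

Derivation:
Step 0: YG
Step 1: AXD
Step 2: GXD
Step 3: XDXD
Step 4: XDXD  (unchanged — fixed point at step 3)


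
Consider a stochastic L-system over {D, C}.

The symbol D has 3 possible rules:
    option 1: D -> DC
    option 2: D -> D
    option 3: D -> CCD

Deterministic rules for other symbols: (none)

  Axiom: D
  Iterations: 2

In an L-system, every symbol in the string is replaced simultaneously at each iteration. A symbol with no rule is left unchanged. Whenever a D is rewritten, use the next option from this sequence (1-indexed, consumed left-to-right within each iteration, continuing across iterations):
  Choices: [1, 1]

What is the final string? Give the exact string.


Answer: DCC

Derivation:
Step 0: D
Step 1: DC  (used choices [1])
Step 2: DCC  (used choices [1])


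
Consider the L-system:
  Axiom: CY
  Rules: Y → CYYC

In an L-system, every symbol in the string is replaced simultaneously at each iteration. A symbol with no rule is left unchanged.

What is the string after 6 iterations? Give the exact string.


Step 0: CY
Step 1: CCYYC
Step 2: CCCYYCCYYCC
Step 3: CCCCYYCCYYCCCCYYCCYYCCC
Step 4: CCCCCYYCCYYCCCCYYCCYYCCCCCCYYCCYYCCCCYYCCYYCCCC
Step 5: CCCCCCYYCCYYCCCCYYCCYYCCCCCCYYCCYYCCCCYYCCYYCCCCCCCCYYCCYYCCCCYYCCYYCCCCCCYYCCYYCCCCYYCCYYCCCCC
Step 6: CCCCCCCYYCCYYCCCCYYCCYYCCCCCCYYCCYYCCCCYYCCYYCCCCCCCCYYCCYYCCCCYYCCYYCCCCCCYYCCYYCCCCYYCCYYCCCCCCCCCCYYCCYYCCCCYYCCYYCCCCCCYYCCYYCCCCYYCCYYCCCCCCCCYYCCYYCCCCYYCCYYCCCCCCYYCCYYCCCCYYCCYYCCCCCC

Answer: CCCCCCCYYCCYYCCCCYYCCYYCCCCCCYYCCYYCCCCYYCCYYCCCCCCCCYYCCYYCCCCYYCCYYCCCCCCYYCCYYCCCCYYCCYYCCCCCCCCCCYYCCYYCCCCYYCCYYCCCCCCYYCCYYCCCCYYCCYYCCCCCCCCYYCCYYCCCCYYCCYYCCCCCCYYCCYYCCCCYYCCYYCCCCCC


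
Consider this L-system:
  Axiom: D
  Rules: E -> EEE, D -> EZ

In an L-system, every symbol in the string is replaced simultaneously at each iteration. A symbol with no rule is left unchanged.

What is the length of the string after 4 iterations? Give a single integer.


Step 0: length = 1
Step 1: length = 2
Step 2: length = 4
Step 3: length = 10
Step 4: length = 28

Answer: 28


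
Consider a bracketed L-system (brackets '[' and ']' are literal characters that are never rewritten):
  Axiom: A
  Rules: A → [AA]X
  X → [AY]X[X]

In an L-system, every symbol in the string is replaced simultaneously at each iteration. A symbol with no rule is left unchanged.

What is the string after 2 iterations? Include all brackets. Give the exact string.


Answer: [[AA]X[AA]X][AY]X[X]

Derivation:
Step 0: A
Step 1: [AA]X
Step 2: [[AA]X[AA]X][AY]X[X]


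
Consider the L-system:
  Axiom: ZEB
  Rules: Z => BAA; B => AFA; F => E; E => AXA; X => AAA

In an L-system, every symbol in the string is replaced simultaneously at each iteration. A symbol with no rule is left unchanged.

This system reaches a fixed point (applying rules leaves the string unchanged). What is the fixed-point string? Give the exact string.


Answer: AAAAAAAAAAAAAAAAAAAAA

Derivation:
Step 0: ZEB
Step 1: BAAAXAAFA
Step 2: AFAAAAAAAAAEA
Step 3: AEAAAAAAAAAAXAA
Step 4: AAXAAAAAAAAAAAAAAAA
Step 5: AAAAAAAAAAAAAAAAAAAAA
Step 6: AAAAAAAAAAAAAAAAAAAAA  (unchanged — fixed point at step 5)


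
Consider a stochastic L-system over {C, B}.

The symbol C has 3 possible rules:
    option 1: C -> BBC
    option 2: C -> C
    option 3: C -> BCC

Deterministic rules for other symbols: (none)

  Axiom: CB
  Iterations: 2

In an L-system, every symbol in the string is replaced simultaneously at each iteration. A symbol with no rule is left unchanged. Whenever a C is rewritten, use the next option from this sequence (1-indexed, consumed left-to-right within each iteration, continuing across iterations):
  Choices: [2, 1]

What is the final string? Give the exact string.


Answer: BBCB

Derivation:
Step 0: CB
Step 1: CB  (used choices [2])
Step 2: BBCB  (used choices [1])


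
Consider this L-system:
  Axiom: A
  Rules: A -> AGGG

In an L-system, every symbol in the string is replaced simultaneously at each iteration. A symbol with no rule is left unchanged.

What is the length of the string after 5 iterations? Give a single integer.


Step 0: length = 1
Step 1: length = 4
Step 2: length = 7
Step 3: length = 10
Step 4: length = 13
Step 5: length = 16

Answer: 16


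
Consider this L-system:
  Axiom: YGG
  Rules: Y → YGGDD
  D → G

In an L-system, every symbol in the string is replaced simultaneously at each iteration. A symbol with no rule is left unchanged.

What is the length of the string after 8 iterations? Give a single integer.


Answer: 35

Derivation:
Step 0: length = 3
Step 1: length = 7
Step 2: length = 11
Step 3: length = 15
Step 4: length = 19
Step 5: length = 23
Step 6: length = 27
Step 7: length = 31
Step 8: length = 35


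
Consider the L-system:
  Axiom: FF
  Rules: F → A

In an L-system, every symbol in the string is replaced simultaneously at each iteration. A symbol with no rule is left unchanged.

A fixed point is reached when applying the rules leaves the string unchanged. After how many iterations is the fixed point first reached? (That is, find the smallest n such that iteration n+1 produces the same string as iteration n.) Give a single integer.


Answer: 1

Derivation:
Step 0: FF
Step 1: AA
Step 2: AA  (unchanged — fixed point at step 1)


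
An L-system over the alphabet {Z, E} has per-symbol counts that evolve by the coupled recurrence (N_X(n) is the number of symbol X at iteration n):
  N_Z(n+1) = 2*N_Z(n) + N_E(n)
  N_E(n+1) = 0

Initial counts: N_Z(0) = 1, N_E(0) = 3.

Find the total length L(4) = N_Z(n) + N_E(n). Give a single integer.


Answer: 40

Derivation:
Step 0: N_Z=1, N_E=3, L=4
Step 1: N_Z=5, N_E=0, L=5
Step 2: N_Z=10, N_E=0, L=10
Step 3: N_Z=20, N_E=0, L=20
Step 4: N_Z=40, N_E=0, L=40


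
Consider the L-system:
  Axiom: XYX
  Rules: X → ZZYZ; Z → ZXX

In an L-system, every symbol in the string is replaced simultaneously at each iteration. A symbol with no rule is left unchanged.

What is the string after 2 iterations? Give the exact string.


Step 0: XYX
Step 1: ZZYZYZZYZ
Step 2: ZXXZXXYZXXYZXXZXXYZXX

Answer: ZXXZXXYZXXYZXXZXXYZXX


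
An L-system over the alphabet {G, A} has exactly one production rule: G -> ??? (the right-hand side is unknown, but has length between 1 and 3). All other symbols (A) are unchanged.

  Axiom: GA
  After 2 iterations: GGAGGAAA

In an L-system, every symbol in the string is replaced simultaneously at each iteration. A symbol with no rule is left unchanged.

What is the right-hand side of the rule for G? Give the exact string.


Answer: GGA

Derivation:
Trying G -> GGA:
  Step 0: GA
  Step 1: GGAA
  Step 2: GGAGGAAA
Matches the given result.


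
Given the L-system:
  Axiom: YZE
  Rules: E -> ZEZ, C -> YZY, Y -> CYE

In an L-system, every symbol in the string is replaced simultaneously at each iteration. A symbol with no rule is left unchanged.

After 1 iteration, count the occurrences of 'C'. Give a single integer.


Answer: 1

Derivation:
Step 0: YZE  (0 'C')
Step 1: CYEZZEZ  (1 'C')


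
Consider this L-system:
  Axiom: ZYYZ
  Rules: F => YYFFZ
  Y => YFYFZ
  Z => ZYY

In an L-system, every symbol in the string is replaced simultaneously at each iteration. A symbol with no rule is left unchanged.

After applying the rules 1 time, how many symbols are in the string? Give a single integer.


Answer: 16

Derivation:
Step 0: length = 4
Step 1: length = 16


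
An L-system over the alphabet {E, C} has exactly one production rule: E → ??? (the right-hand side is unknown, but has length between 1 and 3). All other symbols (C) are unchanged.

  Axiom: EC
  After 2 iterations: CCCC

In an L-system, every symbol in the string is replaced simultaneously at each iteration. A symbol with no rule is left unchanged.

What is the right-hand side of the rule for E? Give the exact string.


Answer: CCC

Derivation:
Trying E → CCC:
  Step 0: EC
  Step 1: CCCC
  Step 2: CCCC
Matches the given result.


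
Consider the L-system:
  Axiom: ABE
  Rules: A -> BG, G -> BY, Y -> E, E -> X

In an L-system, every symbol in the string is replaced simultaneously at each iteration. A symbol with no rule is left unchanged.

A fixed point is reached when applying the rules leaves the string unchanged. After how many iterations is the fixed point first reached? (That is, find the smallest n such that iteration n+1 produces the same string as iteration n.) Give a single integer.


Answer: 4

Derivation:
Step 0: ABE
Step 1: BGBX
Step 2: BBYBX
Step 3: BBEBX
Step 4: BBXBX
Step 5: BBXBX  (unchanged — fixed point at step 4)


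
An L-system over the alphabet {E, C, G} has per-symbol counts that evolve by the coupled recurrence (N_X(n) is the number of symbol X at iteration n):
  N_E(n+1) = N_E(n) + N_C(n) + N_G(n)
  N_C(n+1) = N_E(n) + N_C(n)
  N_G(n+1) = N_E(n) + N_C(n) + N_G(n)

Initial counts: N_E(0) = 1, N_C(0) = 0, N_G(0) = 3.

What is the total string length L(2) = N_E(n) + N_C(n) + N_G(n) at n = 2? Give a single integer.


Answer: 23

Derivation:
Step 0: N_E=1, N_C=0, N_G=3, L=4
Step 1: N_E=4, N_C=1, N_G=4, L=9
Step 2: N_E=9, N_C=5, N_G=9, L=23


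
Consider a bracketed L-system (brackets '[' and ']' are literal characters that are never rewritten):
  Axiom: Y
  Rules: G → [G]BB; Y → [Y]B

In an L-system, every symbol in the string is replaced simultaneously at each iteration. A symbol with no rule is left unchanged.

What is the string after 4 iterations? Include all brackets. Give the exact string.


Step 0: Y
Step 1: [Y]B
Step 2: [[Y]B]B
Step 3: [[[Y]B]B]B
Step 4: [[[[Y]B]B]B]B

Answer: [[[[Y]B]B]B]B


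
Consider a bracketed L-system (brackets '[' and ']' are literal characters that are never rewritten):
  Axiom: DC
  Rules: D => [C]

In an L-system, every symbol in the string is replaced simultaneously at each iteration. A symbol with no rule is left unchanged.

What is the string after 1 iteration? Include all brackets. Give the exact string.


Step 0: DC
Step 1: [C]C

Answer: [C]C


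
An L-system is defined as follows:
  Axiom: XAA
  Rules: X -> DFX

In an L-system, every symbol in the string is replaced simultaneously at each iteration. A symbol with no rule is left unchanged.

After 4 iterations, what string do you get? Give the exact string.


Answer: DFDFDFDFXAA

Derivation:
Step 0: XAA
Step 1: DFXAA
Step 2: DFDFXAA
Step 3: DFDFDFXAA
Step 4: DFDFDFDFXAA


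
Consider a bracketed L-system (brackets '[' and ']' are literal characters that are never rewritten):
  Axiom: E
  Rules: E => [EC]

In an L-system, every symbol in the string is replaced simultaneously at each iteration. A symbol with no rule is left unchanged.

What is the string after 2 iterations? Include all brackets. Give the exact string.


Answer: [[EC]C]

Derivation:
Step 0: E
Step 1: [EC]
Step 2: [[EC]C]


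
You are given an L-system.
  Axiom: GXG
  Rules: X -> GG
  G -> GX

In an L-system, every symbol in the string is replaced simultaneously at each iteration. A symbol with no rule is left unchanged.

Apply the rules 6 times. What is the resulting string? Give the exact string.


Answer: GXGGGXGXGXGGGXGGGXGGGXGXGXGGGXGXGXGGGXGXGXGGGXGGGXGGGXGXGXGGGXGGGXGGGXGXGXGGGXGGGXGGGXGXGXGGGXGXGXGGGXGXGXGGGXGGGXGGGXGXGXGGGXGXGXGGGXGXGXGGGXGGGXGGGXGXGXGGGXGXGXGGGXGXGXGGGXGGGXGGGXGXGXGGGXGG

Derivation:
Step 0: GXG
Step 1: GXGGGX
Step 2: GXGGGXGXGXGG
Step 3: GXGGGXGXGXGGGXGGGXGGGXGX
Step 4: GXGGGXGXGXGGGXGGGXGGGXGXGXGGGXGXGXGGGXGXGXGGGXGG
Step 5: GXGGGXGXGXGGGXGGGXGGGXGXGXGGGXGXGXGGGXGXGXGGGXGGGXGGGXGXGXGGGXGGGXGGGXGXGXGGGXGGGXGGGXGXGXGGGXGX
Step 6: GXGGGXGXGXGGGXGGGXGGGXGXGXGGGXGXGXGGGXGXGXGGGXGGGXGGGXGXGXGGGXGGGXGGGXGXGXGGGXGGGXGGGXGXGXGGGXGXGXGGGXGXGXGGGXGGGXGGGXGXGXGGGXGXGXGGGXGXGXGGGXGGGXGGGXGXGXGGGXGXGXGGGXGXGXGGGXGGGXGGGXGXGXGGGXGG


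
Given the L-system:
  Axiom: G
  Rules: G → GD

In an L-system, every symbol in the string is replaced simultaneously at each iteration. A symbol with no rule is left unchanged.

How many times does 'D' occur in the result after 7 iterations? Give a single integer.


Step 0: G  (0 'D')
Step 1: GD  (1 'D')
Step 2: GDD  (2 'D')
Step 3: GDDD  (3 'D')
Step 4: GDDDD  (4 'D')
Step 5: GDDDDD  (5 'D')
Step 6: GDDDDDD  (6 'D')
Step 7: GDDDDDDD  (7 'D')

Answer: 7


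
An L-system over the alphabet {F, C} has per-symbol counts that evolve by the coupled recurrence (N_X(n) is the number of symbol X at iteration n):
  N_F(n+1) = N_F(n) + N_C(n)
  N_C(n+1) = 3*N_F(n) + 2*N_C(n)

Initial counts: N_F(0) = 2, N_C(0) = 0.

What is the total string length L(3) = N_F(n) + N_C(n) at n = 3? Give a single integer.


Step 0: N_F=2, N_C=0, L=2
Step 1: N_F=2, N_C=6, L=8
Step 2: N_F=8, N_C=18, L=26
Step 3: N_F=26, N_C=60, L=86

Answer: 86


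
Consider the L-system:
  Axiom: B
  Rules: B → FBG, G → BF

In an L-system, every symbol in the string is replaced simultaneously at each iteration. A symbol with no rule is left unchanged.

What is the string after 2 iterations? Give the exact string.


Answer: FFBGBF

Derivation:
Step 0: B
Step 1: FBG
Step 2: FFBGBF


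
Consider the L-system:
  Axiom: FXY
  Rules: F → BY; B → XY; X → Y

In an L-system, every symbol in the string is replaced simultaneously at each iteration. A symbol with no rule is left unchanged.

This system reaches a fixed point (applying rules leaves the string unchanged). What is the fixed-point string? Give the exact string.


Answer: YYYYY

Derivation:
Step 0: FXY
Step 1: BYYY
Step 2: XYYYY
Step 3: YYYYY
Step 4: YYYYY  (unchanged — fixed point at step 3)
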